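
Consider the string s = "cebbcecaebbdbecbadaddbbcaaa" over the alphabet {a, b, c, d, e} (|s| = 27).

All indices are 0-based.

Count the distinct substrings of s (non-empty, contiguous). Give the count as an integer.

344

rank→(start, suffix):
  0 → (26, 'a')
  1 → (25, 'aa')
  2 → (24, 'aaa')
  3 → (16, 'adaddbbcaaa')
  4 → (18, 'addbbcaaa')
  5 → (7, 'aebbdbecbadaddbbcaaa')
  6 → (15, 'badaddbbcaaa')
  7 → (21, 'bbcaaa')
  8 → (2, 'bbcecaebbdbecbadaddbbcaaa')
  9 → (9, 'bbdbecbadaddbbcaaa')
  10 → (22, 'bcaaa')
  11 → (3, 'bcecaebbdbecbadaddbbcaaa')
  12 → (10, 'bdbecbadaddbbcaaa')
  13 → (12, 'becbadaddbbcaaa')
  14 → (23, 'caaa')
  15 → (6, 'caebbdbecbadaddbbcaaa')
  16 → (14, 'cbadaddbbcaaa')
  17 → (0, 'cebbcecaebbdbecbadaddbbcaaa')
  18 → (4, 'cecaebbdbecbadaddbbcaaa')
  19 → (17, 'daddbbcaaa')
  20 → (20, 'dbbcaaa')
  21 → (11, 'dbecbadaddbbcaaa')
  22 → (19, 'ddbbcaaa')
  23 → (1, 'ebbcecaebbdbecbadaddbbcaaa')
  24 → (8, 'ebbdbecbadaddbbcaaa')
  25 → (5, 'ecaebbdbecbadaddbbcaaa')
  26 → (13, 'ecbadaddbbcaaa')

SA = [26, 25, 24, 16, 18, 7, 15, 21, 2, 9, 22, 3, 10, 12, 23, 6, 14, 0, 4, 17, 20, 11, 19, 1, 8, 5, 13]
i: (SA[i-1],SA[i]) lcp shared
  1: (26,25) 1 'a'
  2: (25,24) 2 'aa'
  3: (24,16) 1 'a'
  4: (16,18) 2 'ad'
  5: (18,7) 1 'a'
  6: (7,15) 0 ''
  7: (15,21) 1 'b'
  8: (21,2) 3 'bbc'
  9: (2,9) 2 'bb'
  10: (9,22) 1 'b'
  11: (22,3) 2 'bc'
  12: (3,10) 1 'b'
  13: (10,12) 1 'b'
  14: (12,23) 0 ''
  15: (23,6) 2 'ca'
  16: (6,14) 1 'c'
  17: (14,0) 1 'c'
  18: (0,4) 2 'ce'
  19: (4,17) 0 ''
  20: (17,20) 1 'd'
  21: (20,11) 2 'db'
  22: (11,19) 1 'd'
  23: (19,1) 0 ''
  24: (1,8) 3 'ebb'
  25: (8,5) 1 'e'
  26: (5,13) 2 'ec'

n(n+1)/2 = 27·28/2 = 378
Σ LCP = 0 + 1 + 2 + 1 + 2 + 1 + 0 + 1 + 3 + 2 + 1 + 2 + 1 + 1 + 0 + 2 + 1 + 1 + 2 + 0 + 1 + 2 + 1 + 0 + 3 + 1 + 2 = 34
distinct = 378 − 34 = 344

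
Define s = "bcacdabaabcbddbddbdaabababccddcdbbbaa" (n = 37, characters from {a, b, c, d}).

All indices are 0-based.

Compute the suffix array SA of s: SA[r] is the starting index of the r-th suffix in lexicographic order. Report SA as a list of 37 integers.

[36, 35, 19, 7, 5, 20, 22, 8, 24, 2, 34, 6, 21, 23, 33, 32, 0, 9, 25, 17, 14, 11, 1, 10, 26, 3, 30, 27, 18, 4, 31, 16, 13, 29, 15, 12, 28]

sorted suffixes:
  #0 SA[0]=36  'a'
  #1 SA[1]=35  'aa'
  #2 SA[2]=19  'aabababccddcdbbbaa'
  #3 SA[3]=7  'aabcbddbddbdaabababccddcdbbbaa'
  #4 SA[4]=5  'abaabcbddbddbdaabababccddcdbbbaa'
  #5 SA[5]=20  'abababccddcdbbbaa'
  #6 SA[6]=22  'ababccddcdbbbaa'
  #7 SA[7]=8  'abcbddbddbdaabababccddcdbbbaa'
  #8 SA[8]=24  'abccddcdbbbaa'
  #9 SA[9]=2  'acdabaabcbddbddbdaabababccddcdbbbaa'
  #10 SA[10]=34  'baa'
  #11 SA[11]=6  'baabcbddbddbdaabababccddcdbbbaa'
  #12 SA[12]=21  'bababccddcdbbbaa'
  #13 SA[13]=23  'babccddcdbbbaa'
  #14 SA[14]=33  'bbaa'
  #15 SA[15]=32  'bbbaa'
  #16 SA[16]=0  'bcacdabaabcbddbddbdaabababccddcdbbbaa'
  #17 SA[17]=9  'bcbddbddbdaabababccddcdbbbaa'
  #18 SA[18]=25  'bccddcdbbbaa'
  #19 SA[19]=17  'bdaabababccddcdbbbaa'
  #20 SA[20]=14  'bddbdaabababccddcdbbbaa'
  #21 SA[21]=11  'bddbddbdaabababccddcdbbbaa'
  #22 SA[22]=1  'cacdabaabcbddbddbdaabababccddcdbbbaa'
  #23 SA[23]=10  'cbddbddbdaabababccddcdbbbaa'
  #24 SA[24]=26  'ccddcdbbbaa'
  #25 SA[25]=3  'cdabaabcbddbddbdaabababccddcdbbbaa'
  #26 SA[26]=30  'cdbbbaa'
  #27 SA[27]=27  'cddcdbbbaa'
  #28 SA[28]=18  'daabababccddcdbbbaa'
  #29 SA[29]=4  'dabaabcbddbddbdaabababccddcdbbbaa'
  #30 SA[30]=31  'dbbbaa'
  #31 SA[31]=16  'dbdaabababccddcdbbbaa'
  #32 SA[32]=13  'dbddbdaabababccddcdbbbaa'
  #33 SA[33]=29  'dcdbbbaa'
  #34 SA[34]=15  'ddbdaabababccddcdbbbaa'
  #35 SA[35]=12  'ddbddbdaabababccddcdbbbaa'
  #36 SA[36]=28  'ddcdbbbaa'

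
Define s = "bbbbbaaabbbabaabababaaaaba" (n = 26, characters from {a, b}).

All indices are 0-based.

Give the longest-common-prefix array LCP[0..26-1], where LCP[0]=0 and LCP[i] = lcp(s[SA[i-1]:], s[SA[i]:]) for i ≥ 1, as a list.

rank | idx | suffix
   0 |  25 | a
   1 |  20 | aaaaba
   2 |  21 | aaaba
   3 |   5 | aaabbbabaabababaaaaba
   4 |  22 | aaba
   5 |  13 | aabababaaaaba
   6 |   6 | aabbbabaabababaaaaba
   7 |  23 | aba
   8 |  18 | abaaaaba
   9 |  11 | abaabababaaaaba
  10 |  16 | ababaaaaba
  11 |  14 | abababaaaaba
  12 |   7 | abbbabaabababaaaaba
  13 |  24 | ba
  14 |  19 | baaaaba
  15 |   4 | baaabbbabaabababaaaaba
  16 |  12 | baabababaaaaba
  17 |  17 | babaaaaba
  18 |  10 | babaabababaaaaba
  19 |  15 | bababaaaaba
  20 |   3 | bbaaabbbabaabababaaaaba
  21 |   9 | bbabaabababaaaaba
  22 |   2 | bbbaaabbbabaabababaaaaba
  23 |   8 | bbbabaabababaaaaba
  24 |   1 | bbbbaaabbbabaabababaaaaba
  25 |   0 | bbbbbaaabbbabaabababaaaaba

SA = [25, 20, 21, 5, 22, 13, 6, 23, 18, 11, 16, 14, 7, 24, 19, 4, 12, 17, 10, 15, 3, 9, 2, 8, 1, 0]
rank  pair      lcp
   1  s[25:],s[20:]  1  'a'
   2  s[20:],s[21:]  3  'aaa'
   3  s[21:],s[5:]  4  'aaab'
   4  s[5:],s[22:]  2  'aa'
   5  s[22:],s[13:]  4  'aaba'
   6  s[13:],s[6:]  3  'aab'
   7  s[6:],s[23:]  1  'a'
   8  s[23:],s[18:]  3  'aba'
   9  s[18:],s[11:]  4  'abaa'
  10  s[11:],s[16:]  3  'aba'
  11  s[16:],s[14:]  5  'ababa'
  12  s[14:],s[7:]  2  'ab'
  13  s[7:],s[24:]  0  ''
  14  s[24:],s[19:]  2  'ba'
  15  s[19:],s[4:]  4  'baaa'
  16  s[4:],s[12:]  3  'baa'
  17  s[12:],s[17:]  2  'ba'
  18  s[17:],s[10:]  5  'babaa'
  19  s[10:],s[15:]  4  'baba'
  20  s[15:],s[3:]  1  'b'
  21  s[3:],s[9:]  3  'bba'
  22  s[9:],s[2:]  2  'bb'
  23  s[2:],s[8:]  4  'bbba'
  24  s[8:],s[1:]  3  'bbb'
  25  s[1:],s[0:]  4  'bbbb'

[0, 1, 3, 4, 2, 4, 3, 1, 3, 4, 3, 5, 2, 0, 2, 4, 3, 2, 5, 4, 1, 3, 2, 4, 3, 4]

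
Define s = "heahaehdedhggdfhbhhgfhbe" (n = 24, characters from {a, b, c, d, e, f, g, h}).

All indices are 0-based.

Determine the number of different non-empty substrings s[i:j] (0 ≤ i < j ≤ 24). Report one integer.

sorted suffixes:
  #0 SA[0]=4  'aehdedhggdfhbhhgfhbe'
  #1 SA[1]=2  'ahaehdedhggdfhbhhgfhbe'
  #2 SA[2]=22  'be'
  #3 SA[3]=16  'bhhgfhbe'
  #4 SA[4]=7  'dedhggdfhbhhgfhbe'
  #5 SA[5]=13  'dfhbhhgfhbe'
  #6 SA[6]=9  'dhggdfhbhhgfhbe'
  #7 SA[7]=23  'e'
  #8 SA[8]=1  'eahaehdedhggdfhbhhgfhbe'
  #9 SA[9]=8  'edhggdfhbhhgfhbe'
  #10 SA[10]=5  'ehdedhggdfhbhhgfhbe'
  #11 SA[11]=20  'fhbe'
  #12 SA[12]=14  'fhbhhgfhbe'
  #13 SA[13]=12  'gdfhbhhgfhbe'
  #14 SA[14]=19  'gfhbe'
  #15 SA[15]=11  'ggdfhbhhgfhbe'
  #16 SA[16]=3  'haehdedhggdfhbhhgfhbe'
  #17 SA[17]=21  'hbe'
  #18 SA[18]=15  'hbhhgfhbe'
  #19 SA[19]=6  'hdedhggdfhbhhgfhbe'
  #20 SA[20]=0  'heahaehdedhggdfhbhhgfhbe'
  #21 SA[21]=18  'hgfhbe'
  #22 SA[22]=10  'hggdfhbhhgfhbe'
  #23 SA[23]=17  'hhgfhbe'

SA = [4, 2, 22, 16, 7, 13, 9, 23, 1, 8, 5, 20, 14, 12, 19, 11, 3, 21, 15, 6, 0, 18, 10, 17]
i: (SA[i-1],SA[i]) lcp shared
  1: (4,2) 1 'a'
  2: (2,22) 0 ''
  3: (22,16) 1 'b'
  4: (16,7) 0 ''
  5: (7,13) 1 'd'
  6: (13,9) 1 'd'
  7: (9,23) 0 ''
  8: (23,1) 1 'e'
  9: (1,8) 1 'e'
  10: (8,5) 1 'e'
  11: (5,20) 0 ''
  12: (20,14) 3 'fhb'
  13: (14,12) 0 ''
  14: (12,19) 1 'g'
  15: (19,11) 1 'g'
  16: (11,3) 0 ''
  17: (3,21) 1 'h'
  18: (21,15) 2 'hb'
  19: (15,6) 1 'h'
  20: (6,0) 1 'h'
  21: (0,18) 1 'h'
  22: (18,10) 2 'hg'
  23: (10,17) 1 'h'

n(n+1)/2 = 24·25/2 = 300
Σ LCP = 0 + 1 + 0 + 1 + 0 + 1 + 1 + 0 + 1 + 1 + 1 + 0 + 3 + 0 + 1 + 1 + 0 + 1 + 2 + 1 + 1 + 1 + 2 + 1 = 21
distinct = 300 − 21 = 279

279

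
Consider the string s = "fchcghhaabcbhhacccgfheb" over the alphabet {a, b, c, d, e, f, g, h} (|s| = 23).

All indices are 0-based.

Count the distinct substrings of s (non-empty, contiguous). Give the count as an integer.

rank | idx | suffix
   0 |   7 | aabcbhhacccgfheb
   1 |   8 | abcbhhacccgfheb
   2 |  14 | acccgfheb
   3 |  22 | b
   4 |   9 | bcbhhacccgfheb
   5 |  11 | bhhacccgfheb
   6 |  10 | cbhhacccgfheb
   7 |  15 | cccgfheb
   8 |  16 | ccgfheb
   9 |  17 | cgfheb
  10 |   3 | cghhaabcbhhacccgfheb
  11 |   1 | chcghhaabcbhhacccgfheb
  12 |  21 | eb
  13 |   0 | fchcghhaabcbhhacccgfheb
  14 |  19 | fheb
  15 |  18 | gfheb
  16 |   4 | ghhaabcbhhacccgfheb
  17 |   6 | haabcbhhacccgfheb
  18 |  13 | hacccgfheb
  19 |   2 | hcghhaabcbhhacccgfheb
  20 |  20 | heb
  21 |   5 | hhaabcbhhacccgfheb
  22 |  12 | hhacccgfheb

SA = [7, 8, 14, 22, 9, 11, 10, 15, 16, 17, 3, 1, 21, 0, 19, 18, 4, 6, 13, 2, 20, 5, 12]
i: (SA[i-1],SA[i]) lcp shared
  1: (7,8) 1 'a'
  2: (8,14) 1 'a'
  3: (14,22) 0 ''
  4: (22,9) 1 'b'
  5: (9,11) 1 'b'
  6: (11,10) 0 ''
  7: (10,15) 1 'c'
  8: (15,16) 2 'cc'
  9: (16,17) 1 'c'
  10: (17,3) 2 'cg'
  11: (3,1) 1 'c'
  12: (1,21) 0 ''
  13: (21,0) 0 ''
  14: (0,19) 1 'f'
  15: (19,18) 0 ''
  16: (18,4) 1 'g'
  17: (4,6) 0 ''
  18: (6,13) 2 'ha'
  19: (13,2) 1 'h'
  20: (2,20) 1 'h'
  21: (20,5) 1 'h'
  22: (5,12) 3 'hha'

n(n+1)/2 = 23·24/2 = 276
Σ LCP = 0 + 1 + 1 + 0 + 1 + 1 + 0 + 1 + 2 + 1 + 2 + 1 + 0 + 0 + 1 + 0 + 1 + 0 + 2 + 1 + 1 + 1 + 3 = 21
distinct = 276 − 21 = 255

255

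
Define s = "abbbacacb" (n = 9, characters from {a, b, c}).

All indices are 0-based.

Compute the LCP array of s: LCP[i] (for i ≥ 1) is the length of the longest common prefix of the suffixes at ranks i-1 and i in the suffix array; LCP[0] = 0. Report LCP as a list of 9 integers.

[0, 1, 2, 0, 1, 1, 2, 0, 1]

sorted suffixes:
  #0 SA[0]=0  'abbbacacb'
  #1 SA[1]=4  'acacb'
  #2 SA[2]=6  'acb'
  #3 SA[3]=8  'b'
  #4 SA[4]=3  'bacacb'
  #5 SA[5]=2  'bbacacb'
  #6 SA[6]=1  'bbbacacb'
  #7 SA[7]=5  'cacb'
  #8 SA[8]=7  'cb'

SA = [0, 4, 6, 8, 3, 2, 1, 5, 7]
i: (SA[i-1],SA[i]) lcp shared
  1: (0,4) 1 'a'
  2: (4,6) 2 'ac'
  3: (6,8) 0 ''
  4: (8,3) 1 'b'
  5: (3,2) 1 'b'
  6: (2,1) 2 'bb'
  7: (1,5) 0 ''
  8: (5,7) 1 'c'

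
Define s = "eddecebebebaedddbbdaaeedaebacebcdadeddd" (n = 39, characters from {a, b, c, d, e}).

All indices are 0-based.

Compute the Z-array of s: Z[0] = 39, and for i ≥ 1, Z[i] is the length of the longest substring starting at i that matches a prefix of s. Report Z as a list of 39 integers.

[39, 0, 0, 1, 0, 1, 0, 1, 0, 1, 0, 0, 3, 0, 0, 0, 0, 0, 0, 0, 0, 1, 2, 0, 0, 1, 0, 0, 0, 1, 0, 0, 0, 0, 0, 3, 0, 0, 0]

Z[0]=39
i=1: outside box; Z[1]=0
i=2: outside box; Z[2]=0
i=3: outside box; Z[3]=1 extend→box=[3,4)
i=4: outside box; Z[4]=0
i=5: outside box; Z[5]=1 extend→box=[5,6)
i=6: outside box; Z[6]=0
i=7: outside box; Z[7]=1 extend→box=[7,8)
i=8: outside box; Z[8]=0
i=9: outside box; Z[9]=1 extend→box=[9,10)
i=10: outside box; Z[10]=0
i=11: outside box; Z[11]=0
i=12: outside box; Z[12]=3 extend→box=[12,15)
i=13: min(r-i=2, Z[1]=0)=0; Z[13]=0
i=14: min(r-i=1, Z[2]=0)=0; Z[14]=0
i=15: outside box; Z[15]=0
i=16: outside box; Z[16]=0
i=17: outside box; Z[17]=0
i=18: outside box; Z[18]=0
i=19: outside box; Z[19]=0
i=20: outside box; Z[20]=0
i=21: outside box; Z[21]=1 extend→box=[21,22)
i=22: outside box; Z[22]=2 extend→box=[22,24)
i=23: min(r-i=1, Z[1]=0)=0; Z[23]=0
i=24: outside box; Z[24]=0
i=25: outside box; Z[25]=1 extend→box=[25,26)
i=26: outside box; Z[26]=0
i=27: outside box; Z[27]=0
i=28: outside box; Z[28]=0
i=29: outside box; Z[29]=1 extend→box=[29,30)
i=30: outside box; Z[30]=0
i=31: outside box; Z[31]=0
i=32: outside box; Z[32]=0
i=33: outside box; Z[33]=0
i=34: outside box; Z[34]=0
i=35: outside box; Z[35]=3 extend→box=[35,38)
i=36: min(r-i=2, Z[1]=0)=0; Z[36]=0
i=37: min(r-i=1, Z[2]=0)=0; Z[37]=0
i=38: outside box; Z[38]=0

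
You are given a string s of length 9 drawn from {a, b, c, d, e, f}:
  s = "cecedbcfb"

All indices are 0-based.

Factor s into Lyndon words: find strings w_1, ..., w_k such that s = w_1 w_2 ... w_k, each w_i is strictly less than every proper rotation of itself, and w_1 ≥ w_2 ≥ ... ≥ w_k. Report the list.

emit factor 1: 'ceced' (i=0, period=5)
emit factor 2: 'bcf' (i=5, period=3)
emit factor 3: 'b' (i=8, period=1)

["ceced", "bcf", "b"]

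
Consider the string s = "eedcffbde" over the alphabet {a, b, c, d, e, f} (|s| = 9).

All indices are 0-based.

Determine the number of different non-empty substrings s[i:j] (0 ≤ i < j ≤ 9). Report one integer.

41

rank→(start, suffix):
  0 → (6, 'bde')
  1 → (3, 'cffbde')
  2 → (2, 'dcffbde')
  3 → (7, 'de')
  4 → (8, 'e')
  5 → (1, 'edcffbde')
  6 → (0, 'eedcffbde')
  7 → (5, 'fbde')
  8 → (4, 'ffbde')

SA = [6, 3, 2, 7, 8, 1, 0, 5, 4]
i: (SA[i-1],SA[i]) lcp shared
  1: (6,3) 0 ''
  2: (3,2) 0 ''
  3: (2,7) 1 'd'
  4: (7,8) 0 ''
  5: (8,1) 1 'e'
  6: (1,0) 1 'e'
  7: (0,5) 0 ''
  8: (5,4) 1 'f'

n(n+1)/2 = 9·10/2 = 45
Σ LCP = 0 + 0 + 0 + 1 + 0 + 1 + 1 + 0 + 1 = 4
distinct = 45 − 4 = 41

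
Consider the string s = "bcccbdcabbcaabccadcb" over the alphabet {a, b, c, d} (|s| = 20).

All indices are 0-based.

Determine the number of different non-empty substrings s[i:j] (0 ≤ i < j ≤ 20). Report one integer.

184

rank | idx | suffix
   0 |  11 | aabccadcb
   1 |   7 | abbcaabccadcb
   2 |  12 | abccadcb
   3 |  16 | adcb
   4 |  19 | b
   5 |   8 | bbcaabccadcb
   6 |   9 | bcaabccadcb
   7 |  13 | bccadcb
   8 |   0 | bcccbdcabbcaabccadcb
   9 |   4 | bdcabbcaabccadcb
  10 |  10 | caabccadcb
  11 |   6 | cabbcaabccadcb
  12 |  15 | cadcb
  13 |  18 | cb
  14 |   3 | cbdcabbcaabccadcb
  15 |  14 | ccadcb
  16 |   2 | ccbdcabbcaabccadcb
  17 |   1 | cccbdcabbcaabccadcb
  18 |   5 | dcabbcaabccadcb
  19 |  17 | dcb

SA = [11, 7, 12, 16, 19, 8, 9, 13, 0, 4, 10, 6, 15, 18, 3, 14, 2, 1, 5, 17]
[i] adj suffixes → lcp
  [1] 11/7 → 1 ('a')
  [2] 7/12 → 2 ('ab')
  [3] 12/16 → 1 ('a')
  [4] 16/19 → 0 ('')
  [5] 19/8 → 1 ('b')
  [6] 8/9 → 1 ('b')
  [7] 9/13 → 2 ('bc')
  [8] 13/0 → 3 ('bcc')
  [9] 0/4 → 1 ('b')
  [10] 4/10 → 0 ('')
  [11] 10/6 → 2 ('ca')
  [12] 6/15 → 2 ('ca')
  [13] 15/18 → 1 ('c')
  [14] 18/3 → 2 ('cb')
  [15] 3/14 → 1 ('c')
  [16] 14/2 → 2 ('cc')
  [17] 2/1 → 2 ('cc')
  [18] 1/5 → 0 ('')
  [19] 5/17 → 2 ('dc')

n(n+1)/2 = 20·21/2 = 210
Σ LCP = 0 + 1 + 2 + 1 + 0 + 1 + 1 + 2 + 3 + 1 + 0 + 2 + 2 + 1 + 2 + 1 + 2 + 2 + 0 + 2 = 26
distinct = 210 − 26 = 184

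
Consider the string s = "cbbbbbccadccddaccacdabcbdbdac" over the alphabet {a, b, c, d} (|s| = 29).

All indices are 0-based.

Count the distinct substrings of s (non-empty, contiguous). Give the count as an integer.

391

rank | idx | suffix
   0 |  20 | abcbdbdac
   1 |  27 | ac
   2 |  14 | accacdabcbdbdac
   3 |  17 | acdabcbdbdac
   4 |   8 | adccddaccacdabcbdbdac
   5 |   1 | bbbbbccadccddaccacdabcbdbdac
   6 |   2 | bbbbccadccddaccacdabcbdbdac
   7 |   3 | bbbccadccddaccacdabcbdbdac
   8 |   4 | bbccadccddaccacdabcbdbdac
   9 |  21 | bcbdbdac
  10 |   5 | bccadccddaccacdabcbdbdac
  11 |  25 | bdac
  12 |  23 | bdbdac
  13 |  28 | c
  14 |  16 | cacdabcbdbdac
  15 |   7 | cadccddaccacdabcbdbdac
  16 |   0 | cbbbbbccadccddaccacdabcbdbdac
  17 |  22 | cbdbdac
  18 |  15 | ccacdabcbdbdac
  19 |   6 | ccadccddaccacdabcbdbdac
  20 |  10 | ccddaccacdabcbdbdac
  21 |  18 | cdabcbdbdac
  22 |  11 | cddaccacdabcbdbdac
  23 |  19 | dabcbdbdac
  24 |  26 | dac
  25 |  13 | daccacdabcbdbdac
  26 |  24 | dbdac
  27 |   9 | dccddaccacdabcbdbdac
  28 |  12 | ddaccacdabcbdbdac

SA = [20, 27, 14, 17, 8, 1, 2, 3, 4, 21, 5, 25, 23, 28, 16, 7, 0, 22, 15, 6, 10, 18, 11, 19, 26, 13, 24, 9, 12]
rank  pair      lcp
   1  s[20:],s[27:]  1  'a'
   2  s[27:],s[14:]  2  'ac'
   3  s[14:],s[17:]  2  'ac'
   4  s[17:],s[8:]  1  'a'
   5  s[8:],s[1:]  0  ''
   6  s[1:],s[2:]  4  'bbbb'
   7  s[2:],s[3:]  3  'bbb'
   8  s[3:],s[4:]  2  'bb'
   9  s[4:],s[21:]  1  'b'
  10  s[21:],s[5:]  2  'bc'
  11  s[5:],s[25:]  1  'b'
  12  s[25:],s[23:]  2  'bd'
  13  s[23:],s[28:]  0  ''
  14  s[28:],s[16:]  1  'c'
  15  s[16:],s[7:]  2  'ca'
  16  s[7:],s[0:]  1  'c'
  17  s[0:],s[22:]  2  'cb'
  18  s[22:],s[15:]  1  'c'
  19  s[15:],s[6:]  3  'cca'
  20  s[6:],s[10:]  2  'cc'
  21  s[10:],s[18:]  1  'c'
  22  s[18:],s[11:]  2  'cd'
  23  s[11:],s[19:]  0  ''
  24  s[19:],s[26:]  2  'da'
  25  s[26:],s[13:]  3  'dac'
  26  s[13:],s[24:]  1  'd'
  27  s[24:],s[9:]  1  'd'
  28  s[9:],s[12:]  1  'd'

n(n+1)/2 = 29·30/2 = 435
Σ LCP = 0 + 1 + 2 + 2 + 1 + 0 + 4 + 3 + 2 + 1 + 2 + 1 + 2 + 0 + 1 + 2 + 1 + 2 + 1 + 3 + 2 + 1 + 2 + 0 + 2 + 3 + 1 + 1 + 1 = 44
distinct = 435 − 44 = 391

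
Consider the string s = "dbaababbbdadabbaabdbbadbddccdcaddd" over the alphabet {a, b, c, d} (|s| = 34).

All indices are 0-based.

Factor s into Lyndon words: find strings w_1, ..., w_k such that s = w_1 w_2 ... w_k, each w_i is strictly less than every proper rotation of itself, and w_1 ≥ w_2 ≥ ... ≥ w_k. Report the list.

emit factor 1: 'd' (i=0, period=1)
emit factor 2: 'b' (i=1, period=1)
emit factor 3: 'aababbbdadabbaabdbbadbddccdcaddd' (i=2, period=32)

["d", "b", "aababbbdadabbaabdbbadbddccdcaddd"]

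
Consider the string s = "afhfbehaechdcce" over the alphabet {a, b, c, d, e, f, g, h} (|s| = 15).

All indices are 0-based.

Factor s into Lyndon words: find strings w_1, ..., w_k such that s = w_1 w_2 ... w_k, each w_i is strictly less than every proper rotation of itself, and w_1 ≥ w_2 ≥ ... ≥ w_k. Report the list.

emit factor 1: 'afhfbeh' (i=0, period=7)
emit factor 2: 'aechdcce' (i=7, period=8)

["afhfbeh", "aechdcce"]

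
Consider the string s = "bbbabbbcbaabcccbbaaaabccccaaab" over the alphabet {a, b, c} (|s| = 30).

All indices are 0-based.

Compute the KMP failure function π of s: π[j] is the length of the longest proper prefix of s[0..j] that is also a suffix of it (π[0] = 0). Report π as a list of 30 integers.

π[0] = 0
j=1 s[j]='b': π[1]=1 (border 'b')
j=2 s[j]='b': π[2]=2 (border 'bb')
j=3 s[j]='a': k: 2→1→0; π[3]=0 (border '')
j=4 s[j]='b': π[4]=1 (border 'b')
j=5 s[j]='b': π[5]=2 (border 'bb')
j=6 s[j]='b': π[6]=3 (border 'bbb')
j=7 s[j]='c': k: 3→2→1→0; π[7]=0 (border '')
j=8 s[j]='b': π[8]=1 (border 'b')
j=9 s[j]='a': k: 1→0; π[9]=0 (border '')
j=10 s[j]='a': π[10]=0 (border '')
j=11 s[j]='b': π[11]=1 (border 'b')
j=12 s[j]='c': k: 1→0; π[12]=0 (border '')
j=13 s[j]='c': π[13]=0 (border '')
j=14 s[j]='c': π[14]=0 (border '')
j=15 s[j]='b': π[15]=1 (border 'b')
j=16 s[j]='b': π[16]=2 (border 'bb')
j=17 s[j]='a': k: 2→1→0; π[17]=0 (border '')
j=18 s[j]='a': π[18]=0 (border '')
j=19 s[j]='a': π[19]=0 (border '')
j=20 s[j]='a': π[20]=0 (border '')
j=21 s[j]='b': π[21]=1 (border 'b')
j=22 s[j]='c': k: 1→0; π[22]=0 (border '')
j=23 s[j]='c': π[23]=0 (border '')
j=24 s[j]='c': π[24]=0 (border '')
j=25 s[j]='c': π[25]=0 (border '')
j=26 s[j]='a': π[26]=0 (border '')
j=27 s[j]='a': π[27]=0 (border '')
j=28 s[j]='a': π[28]=0 (border '')
j=29 s[j]='b': π[29]=1 (border 'b')

[0, 1, 2, 0, 1, 2, 3, 0, 1, 0, 0, 1, 0, 0, 0, 1, 2, 0, 0, 0, 0, 1, 0, 0, 0, 0, 0, 0, 0, 1]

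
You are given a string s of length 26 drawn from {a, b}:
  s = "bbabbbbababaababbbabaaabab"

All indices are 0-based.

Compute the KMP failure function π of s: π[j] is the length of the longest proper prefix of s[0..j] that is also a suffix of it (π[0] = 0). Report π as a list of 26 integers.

[0, 1, 0, 1, 2, 2, 2, 3, 4, 0, 1, 0, 0, 1, 0, 1, 2, 2, 3, 4, 0, 0, 0, 1, 0, 1]

π[0] = 0
j=1 s[j]='b': π[1]=1 (border 'b')
j=2 s[j]='a': k: 1→0; π[2]=0 (border '')
j=3 s[j]='b': π[3]=1 (border 'b')
j=4 s[j]='b': π[4]=2 (border 'bb')
j=5 s[j]='b': k: 2→1; π[5]=2 (border 'bb')
j=6 s[j]='b': k: 2→1; π[6]=2 (border 'bb')
j=7 s[j]='a': π[7]=3 (border 'bba')
j=8 s[j]='b': π[8]=4 (border 'bbab')
j=9 s[j]='a': k: 4→1→0; π[9]=0 (border '')
j=10 s[j]='b': π[10]=1 (border 'b')
j=11 s[j]='a': k: 1→0; π[11]=0 (border '')
j=12 s[j]='a': π[12]=0 (border '')
j=13 s[j]='b': π[13]=1 (border 'b')
j=14 s[j]='a': k: 1→0; π[14]=0 (border '')
j=15 s[j]='b': π[15]=1 (border 'b')
j=16 s[j]='b': π[16]=2 (border 'bb')
j=17 s[j]='b': k: 2→1; π[17]=2 (border 'bb')
j=18 s[j]='a': π[18]=3 (border 'bba')
j=19 s[j]='b': π[19]=4 (border 'bbab')
j=20 s[j]='a': k: 4→1→0; π[20]=0 (border '')
j=21 s[j]='a': π[21]=0 (border '')
j=22 s[j]='a': π[22]=0 (border '')
j=23 s[j]='b': π[23]=1 (border 'b')
j=24 s[j]='a': k: 1→0; π[24]=0 (border '')
j=25 s[j]='b': π[25]=1 (border 'b')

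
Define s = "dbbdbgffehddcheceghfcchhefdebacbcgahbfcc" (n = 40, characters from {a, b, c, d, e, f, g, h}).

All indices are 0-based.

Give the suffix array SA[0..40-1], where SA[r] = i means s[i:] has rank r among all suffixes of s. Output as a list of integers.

[29, 34, 28, 1, 31, 2, 36, 4, 39, 30, 38, 20, 15, 32, 12, 21, 0, 3, 11, 10, 26, 27, 14, 24, 16, 8, 37, 19, 25, 7, 6, 33, 5, 17, 35, 9, 13, 23, 18, 22]

rank | idx | suffix
   0 |  29 | acbcgahbfcc
   1 |  34 | ahbfcc
   2 |  28 | bacbcgahbfcc
   3 |   1 | bbdbgffehddcheceghfcchhefdebacbcgahbfcc
   4 |  31 | bcgahbfcc
   5 |   2 | bdbgffehddcheceghfcchhefdebacbcgahbfcc
   6 |  36 | bfcc
   7 |   4 | bgffehddcheceghfcchhefdebacbcgahbfcc
   8 |  39 | c
   9 |  30 | cbcgahbfcc
  10 |  38 | cc
  11 |  20 | cchhefdebacbcgahbfcc
  12 |  15 | ceghfcchhefdebacbcgahbfcc
  13 |  32 | cgahbfcc
  14 |  12 | checeghfcchhefdebacbcgahbfcc
  15 |  21 | chhefdebacbcgahbfcc
  16 |   0 | dbbdbgffehddcheceghfcchhefdebacbcgahbfcc
  17 |   3 | dbgffehddcheceghfcchhefdebacbcgahbfcc
  18 |  11 | dcheceghfcchhefdebacbcgahbfcc
  19 |  10 | ddcheceghfcchhefdebacbcgahbfcc
  20 |  26 | debacbcgahbfcc
  21 |  27 | ebacbcgahbfcc
  22 |  14 | eceghfcchhefdebacbcgahbfcc
  23 |  24 | efdebacbcgahbfcc
  24 |  16 | eghfcchhefdebacbcgahbfcc
  25 |   8 | ehddcheceghfcchhefdebacbcgahbfcc
  26 |  37 | fcc
  27 |  19 | fcchhefdebacbcgahbfcc
  28 |  25 | fdebacbcgahbfcc
  29 |   7 | fehddcheceghfcchhefdebacbcgahbfcc
  30 |   6 | ffehddcheceghfcchhefdebacbcgahbfcc
  31 |  33 | gahbfcc
  32 |   5 | gffehddcheceghfcchhefdebacbcgahbfcc
  33 |  17 | ghfcchhefdebacbcgahbfcc
  34 |  35 | hbfcc
  35 |   9 | hddcheceghfcchhefdebacbcgahbfcc
  36 |  13 | heceghfcchhefdebacbcgahbfcc
  37 |  23 | hefdebacbcgahbfcc
  38 |  18 | hfcchhefdebacbcgahbfcc
  39 |  22 | hhefdebacbcgahbfcc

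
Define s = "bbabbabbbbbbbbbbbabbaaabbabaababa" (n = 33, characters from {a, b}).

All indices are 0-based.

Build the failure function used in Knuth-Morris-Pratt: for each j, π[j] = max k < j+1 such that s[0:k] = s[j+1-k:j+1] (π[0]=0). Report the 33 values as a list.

π[0] = 0
j=1 s[j]='b': π[1]=1 (border 'b')
j=2 s[j]='a': k: 1→0; π[2]=0 (border '')
j=3 s[j]='b': π[3]=1 (border 'b')
j=4 s[j]='b': π[4]=2 (border 'bb')
j=5 s[j]='a': π[5]=3 (border 'bba')
j=6 s[j]='b': π[6]=4 (border 'bbab')
j=7 s[j]='b': π[7]=5 (border 'bbabb')
j=8 s[j]='b': k: 5→2→1; π[8]=2 (border 'bb')
j=9 s[j]='b': k: 2→1; π[9]=2 (border 'bb')
j=10 s[j]='b': k: 2→1; π[10]=2 (border 'bb')
j=11 s[j]='b': k: 2→1; π[11]=2 (border 'bb')
j=12 s[j]='b': k: 2→1; π[12]=2 (border 'bb')
j=13 s[j]='b': k: 2→1; π[13]=2 (border 'bb')
j=14 s[j]='b': k: 2→1; π[14]=2 (border 'bb')
j=15 s[j]='b': k: 2→1; π[15]=2 (border 'bb')
j=16 s[j]='b': k: 2→1; π[16]=2 (border 'bb')
j=17 s[j]='a': π[17]=3 (border 'bba')
j=18 s[j]='b': π[18]=4 (border 'bbab')
j=19 s[j]='b': π[19]=5 (border 'bbabb')
j=20 s[j]='a': π[20]=6 (border 'bbabba')
j=21 s[j]='a': k: 6→3→0; π[21]=0 (border '')
j=22 s[j]='a': π[22]=0 (border '')
j=23 s[j]='b': π[23]=1 (border 'b')
j=24 s[j]='b': π[24]=2 (border 'bb')
j=25 s[j]='a': π[25]=3 (border 'bba')
j=26 s[j]='b': π[26]=4 (border 'bbab')
j=27 s[j]='a': k: 4→1→0; π[27]=0 (border '')
j=28 s[j]='a': π[28]=0 (border '')
j=29 s[j]='b': π[29]=1 (border 'b')
j=30 s[j]='a': k: 1→0; π[30]=0 (border '')
j=31 s[j]='b': π[31]=1 (border 'b')
j=32 s[j]='a': k: 1→0; π[32]=0 (border '')

[0, 1, 0, 1, 2, 3, 4, 5, 2, 2, 2, 2, 2, 2, 2, 2, 2, 3, 4, 5, 6, 0, 0, 1, 2, 3, 4, 0, 0, 1, 0, 1, 0]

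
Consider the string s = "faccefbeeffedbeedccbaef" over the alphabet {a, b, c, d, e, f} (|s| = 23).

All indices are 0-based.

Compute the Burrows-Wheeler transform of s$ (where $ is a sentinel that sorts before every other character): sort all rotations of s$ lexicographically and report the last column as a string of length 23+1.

rank  rotation                  last
    0  $faccefbeeffedbeedccbaef  f
    1  accefbeeffedbeedccbaef$f  f
    2  aef$faccefbeeffedbeedccb  b
    3  baef$faccefbeeffedbeedcc  c
    4  beedccbaef$faccefbeeffed  d
    5  beeffedbeedccbaef$faccef  f
    6  cbaef$faccefbeeffedbeedc  c
    7  ccbaef$faccefbeeffedbeed  d
    8  ccefbeeffedbeedccbaef$fa  a
    9  cefbeeffedbeedccbaef$fac  c
   10  dbeedccbaef$faccefbeeffe  e
   11  dccbaef$faccefbeeffedbee  e
   12  edbeedccbaef$faccefbeeff  f
   13  edccbaef$faccefbeeffedbe  e
   14  eedccbaef$faccefbeeffedb  b
   15  eeffedbeedccbaef$faccefb  b
   16  ef$faccefbeeffedbeedccba  a
   17  efbeeffedbeedccbaef$facc  c
   18  effedbeedccbaef$faccefbe  e
   19  f$faccefbeeffedbeedccbae  e
   20  faccefbeeffedbeedccbaef$  $
   21  fbeeffedbeedccbaef$facce  e
   22  fedbeedccbaef$faccefbeef  f
   23  ffedbeedccbaef$faccefbee  e

ffbcdfcdaceefebbacee$efe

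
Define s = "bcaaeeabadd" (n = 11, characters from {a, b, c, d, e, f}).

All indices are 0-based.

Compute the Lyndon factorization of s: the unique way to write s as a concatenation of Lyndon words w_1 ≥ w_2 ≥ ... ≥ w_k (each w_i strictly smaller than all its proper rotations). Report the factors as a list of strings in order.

["bc", "aaeeabadd"]

emit factor 1: 'bc' (i=0, period=2)
emit factor 2: 'aaeeabadd' (i=2, period=9)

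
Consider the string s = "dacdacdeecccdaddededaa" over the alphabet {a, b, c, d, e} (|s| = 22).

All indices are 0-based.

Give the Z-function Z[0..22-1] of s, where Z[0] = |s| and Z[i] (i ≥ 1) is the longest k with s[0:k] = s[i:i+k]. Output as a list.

Z[0]=22
i=1: fresh scan; Z[1]=0
i=2: fresh scan; Z[2]=0
i=3: fresh scan; Z[3]=4 scan→box=[3,7)
i=4: min(r-i=3, Z[1]=0)=0; Z[4]=0
i=5: min(r-i=2, Z[2]=0)=0; Z[5]=0
i=6: min(r-i=1, Z[3]=4)=1; Z[6]=1
i=7: fresh scan; Z[7]=0
i=8: fresh scan; Z[8]=0
i=9: fresh scan; Z[9]=0
i=10: fresh scan; Z[10]=0
i=11: fresh scan; Z[11]=0
i=12: fresh scan; Z[12]=2 scan→box=[12,14)
i=13: min(r-i=1, Z[1]=0)=0; Z[13]=0
i=14: fresh scan; Z[14]=1 scan→box=[14,15)
i=15: fresh scan; Z[15]=1 scan→box=[15,16)
i=16: fresh scan; Z[16]=0
i=17: fresh scan; Z[17]=1 scan→box=[17,18)
i=18: fresh scan; Z[18]=0
i=19: fresh scan; Z[19]=2 scan→box=[19,21)
i=20: min(r-i=1, Z[1]=0)=0; Z[20]=0
i=21: fresh scan; Z[21]=0

[22, 0, 0, 4, 0, 0, 1, 0, 0, 0, 0, 0, 2, 0, 1, 1, 0, 1, 0, 2, 0, 0]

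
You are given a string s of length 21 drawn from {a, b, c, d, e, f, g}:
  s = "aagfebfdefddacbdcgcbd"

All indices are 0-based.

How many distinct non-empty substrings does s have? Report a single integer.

rank | idx | suffix
   0 |   0 | aagfebfdefddacbdcgcbd
   1 |  12 | acbdcgcbd
   2 |   1 | agfebfdefddacbdcgcbd
   3 |  19 | bd
   4 |  14 | bdcgcbd
   5 |   5 | bfdefddacbdcgcbd
   6 |  18 | cbd
   7 |  13 | cbdcgcbd
   8 |  16 | cgcbd
   9 |  20 | d
  10 |  11 | dacbdcgcbd
  11 |  15 | dcgcbd
  12 |  10 | ddacbdcgcbd
  13 |   7 | defddacbdcgcbd
  14 |   4 | ebfdefddacbdcgcbd
  15 |   8 | efddacbdcgcbd
  16 |   9 | fddacbdcgcbd
  17 |   6 | fdefddacbdcgcbd
  18 |   3 | febfdefddacbdcgcbd
  19 |  17 | gcbd
  20 |   2 | gfebfdefddacbdcgcbd

SA = [0, 12, 1, 19, 14, 5, 18, 13, 16, 20, 11, 15, 10, 7, 4, 8, 9, 6, 3, 17, 2]
rank  pair      lcp
   1  s[0:],s[12:]  1  'a'
   2  s[12:],s[1:]  1  'a'
   3  s[1:],s[19:]  0  ''
   4  s[19:],s[14:]  2  'bd'
   5  s[14:],s[5:]  1  'b'
   6  s[5:],s[18:]  0  ''
   7  s[18:],s[13:]  3  'cbd'
   8  s[13:],s[16:]  1  'c'
   9  s[16:],s[20:]  0  ''
  10  s[20:],s[11:]  1  'd'
  11  s[11:],s[15:]  1  'd'
  12  s[15:],s[10:]  1  'd'
  13  s[10:],s[7:]  1  'd'
  14  s[7:],s[4:]  0  ''
  15  s[4:],s[8:]  1  'e'
  16  s[8:],s[9:]  0  ''
  17  s[9:],s[6:]  2  'fd'
  18  s[6:],s[3:]  1  'f'
  19  s[3:],s[17:]  0  ''
  20  s[17:],s[2:]  1  'g'

n(n+1)/2 = 21·22/2 = 231
Σ LCP = 0 + 1 + 1 + 0 + 2 + 1 + 0 + 3 + 1 + 0 + 1 + 1 + 1 + 1 + 0 + 1 + 0 + 2 + 1 + 0 + 1 = 18
distinct = 231 − 18 = 213

213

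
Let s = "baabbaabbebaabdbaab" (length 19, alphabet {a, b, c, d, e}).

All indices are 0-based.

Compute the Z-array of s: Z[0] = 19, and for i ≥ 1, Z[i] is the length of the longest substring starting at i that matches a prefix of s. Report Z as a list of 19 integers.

Z[0]=19
i=1: outside box; Z[1]=0
i=2: outside box; Z[2]=0
i=3: outside box; Z[3]=1 scan→box=[3,4)
i=4: outside box; Z[4]=5 scan→box=[4,9)
i=5: min(r-i=4, Z[1]=0)=0; Z[5]=0
i=6: min(r-i=3, Z[2]=0)=0; Z[6]=0
i=7: min(r-i=2, Z[3]=1)=1; Z[7]=1
i=8: min(r-i=1, Z[4]=5)=1; Z[8]=1
i=9: outside box; Z[9]=0
i=10: outside box; Z[10]=4 scan→box=[10,14)
i=11: min(r-i=3, Z[1]=0)=0; Z[11]=0
i=12: min(r-i=2, Z[2]=0)=0; Z[12]=0
i=13: min(r-i=1, Z[3]=1)=1; Z[13]=1
i=14: outside box; Z[14]=0
i=15: outside box; Z[15]=4 scan→box=[15,19)
i=16: min(r-i=3, Z[1]=0)=0; Z[16]=0
i=17: min(r-i=2, Z[2]=0)=0; Z[17]=0
i=18: min(r-i=1, Z[3]=1)=1; Z[18]=1

[19, 0, 0, 1, 5, 0, 0, 1, 1, 0, 4, 0, 0, 1, 0, 4, 0, 0, 1]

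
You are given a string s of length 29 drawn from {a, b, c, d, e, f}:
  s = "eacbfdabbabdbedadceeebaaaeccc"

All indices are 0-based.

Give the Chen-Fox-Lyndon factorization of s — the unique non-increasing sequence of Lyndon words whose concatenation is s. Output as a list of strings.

emit factor 1: 'e' (i=0, period=1)
emit factor 2: 'acbfd' (i=1, period=5)
emit factor 3: 'abbabdbedadceeeb' (i=6, period=16)
emit factor 4: 'aaaeccc' (i=22, period=7)

["e", "acbfd", "abbabdbedadceeeb", "aaaeccc"]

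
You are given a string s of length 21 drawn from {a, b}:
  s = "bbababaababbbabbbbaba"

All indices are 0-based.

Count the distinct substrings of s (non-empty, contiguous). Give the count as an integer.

173

rank→(start, suffix):
  0 → (20, 'a')
  1 → (6, 'aababbbabbbbaba')
  2 → (18, 'aba')
  3 → (4, 'abaababbbabbbbaba')
  4 → (2, 'ababaababbbabbbbaba')
  5 → (7, 'ababbbabbbbaba')
  6 → (9, 'abbbabbbbaba')
  7 → (13, 'abbbbaba')
  8 → (19, 'ba')
  9 → (5, 'baababbbabbbbaba')
  10 → (17, 'baba')
  11 → (3, 'babaababbbabbbbaba')
  12 → (1, 'bababaababbbabbbbaba')
  13 → (8, 'babbbabbbbaba')
  14 → (12, 'babbbbaba')
  15 → (16, 'bbaba')
  16 → (0, 'bbababaababbbabbbbaba')
  17 → (11, 'bbabbbbaba')
  18 → (15, 'bbbaba')
  19 → (10, 'bbbabbbbaba')
  20 → (14, 'bbbbaba')

SA = [20, 6, 18, 4, 2, 7, 9, 13, 19, 5, 17, 3, 1, 8, 12, 16, 0, 11, 15, 10, 14]
rank  pair      lcp
   1  s[20:],s[6:]  1  'a'
   2  s[6:],s[18:]  1  'a'
   3  s[18:],s[4:]  3  'aba'
   4  s[4:],s[2:]  3  'aba'
   5  s[2:],s[7:]  4  'abab'
   6  s[7:],s[9:]  2  'ab'
   7  s[9:],s[13:]  4  'abbb'
   8  s[13:],s[19:]  0  ''
   9  s[19:],s[5:]  2  'ba'
  10  s[5:],s[17:]  2  'ba'
  11  s[17:],s[3:]  4  'baba'
  12  s[3:],s[1:]  4  'baba'
  13  s[1:],s[8:]  3  'bab'
  14  s[8:],s[12:]  5  'babbb'
  15  s[12:],s[16:]  1  'b'
  16  s[16:],s[0:]  5  'bbaba'
  17  s[0:],s[11:]  4  'bbab'
  18  s[11:],s[15:]  2  'bb'
  19  s[15:],s[10:]  5  'bbbab'
  20  s[10:],s[14:]  3  'bbb'

n(n+1)/2 = 21·22/2 = 231
Σ LCP = 0 + 1 + 1 + 3 + 3 + 4 + 2 + 4 + 0 + 2 + 2 + 4 + 4 + 3 + 5 + 1 + 5 + 4 + 2 + 5 + 3 = 58
distinct = 231 − 58 = 173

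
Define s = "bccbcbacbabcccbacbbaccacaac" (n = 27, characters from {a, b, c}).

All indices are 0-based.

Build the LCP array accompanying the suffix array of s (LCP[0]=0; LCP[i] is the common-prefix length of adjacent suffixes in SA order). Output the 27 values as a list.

[0, 1, 1, 2, 2, 3, 2, 0, 2, 4, 3, 1, 1, 2, 3, 0, 1, 2, 1, 3, 5, 2, 2, 1, 2, 3, 2]

rank→(start, suffix):
  0 → (24, 'aac')
  1 → (9, 'abcccbacbbaccacaac')
  2 → (25, 'ac')
  3 → (22, 'acaac')
  4 → (6, 'acbabcccbacbbaccacaac')
  5 → (15, 'acbbaccacaac')
  6 → (19, 'accacaac')
  7 → (8, 'babcccbacbbaccacaac')
  8 → (5, 'bacbabcccbacbbaccacaac')
  9 → (14, 'bacbbaccacaac')
  10 → (18, 'baccacaac')
  11 → (17, 'bbaccacaac')
  12 → (3, 'bcbacbabcccbacbbaccacaac')
  13 → (0, 'bccbcbacbabcccbacbbaccacaac')
  14 → (10, 'bcccbacbbaccacaac')
  15 → (26, 'c')
  16 → (23, 'caac')
  17 → (21, 'cacaac')
  18 → (7, 'cbabcccbacbbaccacaac')
  19 → (4, 'cbacbabcccbacbbaccacaac')
  20 → (13, 'cbacbbaccacaac')
  21 → (16, 'cbbaccacaac')
  22 → (2, 'cbcbacbabcccbacbbaccacaac')
  23 → (20, 'ccacaac')
  24 → (12, 'ccbacbbaccacaac')
  25 → (1, 'ccbcbacbabcccbacbbaccacaac')
  26 → (11, 'cccbacbbaccacaac')

SA = [24, 9, 25, 22, 6, 15, 19, 8, 5, 14, 18, 17, 3, 0, 10, 26, 23, 21, 7, 4, 13, 16, 2, 20, 12, 1, 11]
[i] adj suffixes → lcp
  [1] 24/9 → 1 ('a')
  [2] 9/25 → 1 ('a')
  [3] 25/22 → 2 ('ac')
  [4] 22/6 → 2 ('ac')
  [5] 6/15 → 3 ('acb')
  [6] 15/19 → 2 ('ac')
  [7] 19/8 → 0 ('')
  [8] 8/5 → 2 ('ba')
  [9] 5/14 → 4 ('bacb')
  [10] 14/18 → 3 ('bac')
  [11] 18/17 → 1 ('b')
  [12] 17/3 → 1 ('b')
  [13] 3/0 → 2 ('bc')
  [14] 0/10 → 3 ('bcc')
  [15] 10/26 → 0 ('')
  [16] 26/23 → 1 ('c')
  [17] 23/21 → 2 ('ca')
  [18] 21/7 → 1 ('c')
  [19] 7/4 → 3 ('cba')
  [20] 4/13 → 5 ('cbacb')
  [21] 13/16 → 2 ('cb')
  [22] 16/2 → 2 ('cb')
  [23] 2/20 → 1 ('c')
  [24] 20/12 → 2 ('cc')
  [25] 12/1 → 3 ('ccb')
  [26] 1/11 → 2 ('cc')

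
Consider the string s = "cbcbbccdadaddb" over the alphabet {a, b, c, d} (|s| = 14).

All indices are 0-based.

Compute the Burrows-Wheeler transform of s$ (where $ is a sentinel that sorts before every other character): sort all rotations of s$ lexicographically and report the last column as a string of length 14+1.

rank  rotation         last
    0  $cbcbbccdadaddb  b
    1  adaddb$cbcbbccd  d
    2  addb$cbcbbccdad  d
    3  b$cbcbbccdadadd  d
    4  bbccdadaddb$cbc  c
    5  bcbbccdadaddb$c  c
    6  bccdadaddb$cbcb  b
    7  cbbccdadaddb$cb  b
    8  cbcbbccdadaddb$  $
    9  ccdadaddb$cbcbb  b
   10  cdadaddb$cbcbbc  c
   11  dadaddb$cbcbbcc  c
   12  daddb$cbcbbccda  a
   13  db$cbcbbccdadad  d
   14  ddb$cbcbbccdada  a

bdddccbb$bccada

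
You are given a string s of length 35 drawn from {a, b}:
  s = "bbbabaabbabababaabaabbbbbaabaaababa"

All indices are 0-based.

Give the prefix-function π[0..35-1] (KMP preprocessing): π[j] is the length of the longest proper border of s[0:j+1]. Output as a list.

π[0] = 0
j=1 s[j]='b': π[1]=1 (border 'b')
j=2 s[j]='b': π[2]=2 (border 'bb')
j=3 s[j]='a': k: 2→1→0; π[3]=0 (border '')
j=4 s[j]='b': π[4]=1 (border 'b')
j=5 s[j]='a': k: 1→0; π[5]=0 (border '')
j=6 s[j]='a': π[6]=0 (border '')
j=7 s[j]='b': π[7]=1 (border 'b')
j=8 s[j]='b': π[8]=2 (border 'bb')
j=9 s[j]='a': k: 2→1→0; π[9]=0 (border '')
j=10 s[j]='b': π[10]=1 (border 'b')
j=11 s[j]='a': k: 1→0; π[11]=0 (border '')
j=12 s[j]='b': π[12]=1 (border 'b')
j=13 s[j]='a': k: 1→0; π[13]=0 (border '')
j=14 s[j]='b': π[14]=1 (border 'b')
j=15 s[j]='a': k: 1→0; π[15]=0 (border '')
j=16 s[j]='a': π[16]=0 (border '')
j=17 s[j]='b': π[17]=1 (border 'b')
j=18 s[j]='a': k: 1→0; π[18]=0 (border '')
j=19 s[j]='a': π[19]=0 (border '')
j=20 s[j]='b': π[20]=1 (border 'b')
j=21 s[j]='b': π[21]=2 (border 'bb')
j=22 s[j]='b': π[22]=3 (border 'bbb')
j=23 s[j]='b': k: 3→2; π[23]=3 (border 'bbb')
j=24 s[j]='b': k: 3→2; π[24]=3 (border 'bbb')
j=25 s[j]='a': π[25]=4 (border 'bbba')
j=26 s[j]='a': k: 4→0; π[26]=0 (border '')
j=27 s[j]='b': π[27]=1 (border 'b')
j=28 s[j]='a': k: 1→0; π[28]=0 (border '')
j=29 s[j]='a': π[29]=0 (border '')
j=30 s[j]='a': π[30]=0 (border '')
j=31 s[j]='b': π[31]=1 (border 'b')
j=32 s[j]='a': k: 1→0; π[32]=0 (border '')
j=33 s[j]='b': π[33]=1 (border 'b')
j=34 s[j]='a': k: 1→0; π[34]=0 (border '')

[0, 1, 2, 0, 1, 0, 0, 1, 2, 0, 1, 0, 1, 0, 1, 0, 0, 1, 0, 0, 1, 2, 3, 3, 3, 4, 0, 1, 0, 0, 0, 1, 0, 1, 0]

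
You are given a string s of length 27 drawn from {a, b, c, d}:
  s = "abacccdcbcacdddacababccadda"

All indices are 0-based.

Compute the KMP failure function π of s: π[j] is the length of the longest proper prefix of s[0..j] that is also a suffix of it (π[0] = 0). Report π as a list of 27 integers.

π[0] = 0
j=1 s[j]='b': π[1]=0 (border '')
j=2 s[j]='a': π[2]=1 (border 'a')
j=3 s[j]='c': k: 1→0; π[3]=0 (border '')
j=4 s[j]='c': π[4]=0 (border '')
j=5 s[j]='c': π[5]=0 (border '')
j=6 s[j]='d': π[6]=0 (border '')
j=7 s[j]='c': π[7]=0 (border '')
j=8 s[j]='b': π[8]=0 (border '')
j=9 s[j]='c': π[9]=0 (border '')
j=10 s[j]='a': π[10]=1 (border 'a')
j=11 s[j]='c': k: 1→0; π[11]=0 (border '')
j=12 s[j]='d': π[12]=0 (border '')
j=13 s[j]='d': π[13]=0 (border '')
j=14 s[j]='d': π[14]=0 (border '')
j=15 s[j]='a': π[15]=1 (border 'a')
j=16 s[j]='c': k: 1→0; π[16]=0 (border '')
j=17 s[j]='a': π[17]=1 (border 'a')
j=18 s[j]='b': π[18]=2 (border 'ab')
j=19 s[j]='a': π[19]=3 (border 'aba')
j=20 s[j]='b': k: 3→1; π[20]=2 (border 'ab')
j=21 s[j]='c': k: 2→0; π[21]=0 (border '')
j=22 s[j]='c': π[22]=0 (border '')
j=23 s[j]='a': π[23]=1 (border 'a')
j=24 s[j]='d': k: 1→0; π[24]=0 (border '')
j=25 s[j]='d': π[25]=0 (border '')
j=26 s[j]='a': π[26]=1 (border 'a')

[0, 0, 1, 0, 0, 0, 0, 0, 0, 0, 1, 0, 0, 0, 0, 1, 0, 1, 2, 3, 2, 0, 0, 1, 0, 0, 1]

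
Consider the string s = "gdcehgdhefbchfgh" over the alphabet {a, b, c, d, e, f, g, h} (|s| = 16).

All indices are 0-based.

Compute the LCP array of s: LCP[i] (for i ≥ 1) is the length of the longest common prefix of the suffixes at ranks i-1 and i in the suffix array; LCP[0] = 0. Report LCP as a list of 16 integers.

rank | idx | suffix
   0 |  10 | bchfgh
   1 |   2 | cehgdhefbchfgh
   2 |  11 | chfgh
   3 |   1 | dcehgdhefbchfgh
   4 |   6 | dhefbchfgh
   5 |   8 | efbchfgh
   6 |   3 | ehgdhefbchfgh
   7 |   9 | fbchfgh
   8 |  13 | fgh
   9 |   0 | gdcehgdhefbchfgh
  10 |   5 | gdhefbchfgh
  11 |  14 | gh
  12 |  15 | h
  13 |   7 | hefbchfgh
  14 |  12 | hfgh
  15 |   4 | hgdhefbchfgh

SA = [10, 2, 11, 1, 6, 8, 3, 9, 13, 0, 5, 14, 15, 7, 12, 4]
i: (SA[i-1],SA[i]) lcp shared
  1: (10,2) 0 ''
  2: (2,11) 1 'c'
  3: (11,1) 0 ''
  4: (1,6) 1 'd'
  5: (6,8) 0 ''
  6: (8,3) 1 'e'
  7: (3,9) 0 ''
  8: (9,13) 1 'f'
  9: (13,0) 0 ''
  10: (0,5) 2 'gd'
  11: (5,14) 1 'g'
  12: (14,15) 0 ''
  13: (15,7) 1 'h'
  14: (7,12) 1 'h'
  15: (12,4) 1 'h'

[0, 0, 1, 0, 1, 0, 1, 0, 1, 0, 2, 1, 0, 1, 1, 1]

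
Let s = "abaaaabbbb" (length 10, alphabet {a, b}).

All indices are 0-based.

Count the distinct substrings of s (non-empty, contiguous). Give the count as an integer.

sorted suffixes:
  #0 SA[0]=2  'aaaabbbb'
  #1 SA[1]=3  'aaabbbb'
  #2 SA[2]=4  'aabbbb'
  #3 SA[3]=0  'abaaaabbbb'
  #4 SA[4]=5  'abbbb'
  #5 SA[5]=9  'b'
  #6 SA[6]=1  'baaaabbbb'
  #7 SA[7]=8  'bb'
  #8 SA[8]=7  'bbb'
  #9 SA[9]=6  'bbbb'

SA = [2, 3, 4, 0, 5, 9, 1, 8, 7, 6]
i: (SA[i-1],SA[i]) lcp shared
  1: (2,3) 3 'aaa'
  2: (3,4) 2 'aa'
  3: (4,0) 1 'a'
  4: (0,5) 2 'ab'
  5: (5,9) 0 ''
  6: (9,1) 1 'b'
  7: (1,8) 1 'b'
  8: (8,7) 2 'bb'
  9: (7,6) 3 'bbb'

n(n+1)/2 = 10·11/2 = 55
Σ LCP = 0 + 3 + 2 + 1 + 2 + 0 + 1 + 1 + 2 + 3 = 15
distinct = 55 − 15 = 40

40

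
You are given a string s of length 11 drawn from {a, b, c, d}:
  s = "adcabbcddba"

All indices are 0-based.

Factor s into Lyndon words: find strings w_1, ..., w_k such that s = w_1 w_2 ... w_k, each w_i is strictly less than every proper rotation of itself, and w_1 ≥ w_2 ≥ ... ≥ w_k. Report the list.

emit factor 1: 'adc' (i=0, period=3)
emit factor 2: 'abbcddb' (i=3, period=7)
emit factor 3: 'a' (i=10, period=1)

["adc", "abbcddb", "a"]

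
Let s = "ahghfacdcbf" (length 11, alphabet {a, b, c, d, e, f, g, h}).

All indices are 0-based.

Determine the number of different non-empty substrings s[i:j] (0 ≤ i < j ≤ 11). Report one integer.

rank | idx | suffix
   0 |   5 | acdcbf
   1 |   0 | ahghfacdcbf
   2 |   9 | bf
   3 |   8 | cbf
   4 |   6 | cdcbf
   5 |   7 | dcbf
   6 |  10 | f
   7 |   4 | facdcbf
   8 |   2 | ghfacdcbf
   9 |   3 | hfacdcbf
  10 |   1 | hghfacdcbf

SA = [5, 0, 9, 8, 6, 7, 10, 4, 2, 3, 1]
rank  pair      lcp
   1  s[5:],s[0:]  1  'a'
   2  s[0:],s[9:]  0  ''
   3  s[9:],s[8:]  0  ''
   4  s[8:],s[6:]  1  'c'
   5  s[6:],s[7:]  0  ''
   6  s[7:],s[10:]  0  ''
   7  s[10:],s[4:]  1  'f'
   8  s[4:],s[2:]  0  ''
   9  s[2:],s[3:]  0  ''
  10  s[3:],s[1:]  1  'h'

n(n+1)/2 = 11·12/2 = 66
Σ LCP = 0 + 1 + 0 + 0 + 1 + 0 + 0 + 1 + 0 + 0 + 1 = 4
distinct = 66 − 4 = 62

62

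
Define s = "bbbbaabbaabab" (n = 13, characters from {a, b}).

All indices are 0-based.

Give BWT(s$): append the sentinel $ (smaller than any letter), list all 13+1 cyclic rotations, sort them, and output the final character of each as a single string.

bbbbaaabbaabb$

rank  rotation        last
    0  $bbbbaabbaabab  b
    1  aabab$bbbbaabb  b
    2  aabbaabab$bbbb  b
    3  ab$bbbbaabbaab  b
    4  abab$bbbbaabba  a
    5  abbaabab$bbbba  a
    6  b$bbbbaabbaaba  a
    7  baabab$bbbbaab  b
    8  baabbaabab$bbb  b
    9  bab$bbbbaabbaa  a
   10  bbaabab$bbbbaa  a
   11  bbaabbaabab$bb  b
   12  bbbaabbaabab$b  b
   13  bbbbaabbaabab$  $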